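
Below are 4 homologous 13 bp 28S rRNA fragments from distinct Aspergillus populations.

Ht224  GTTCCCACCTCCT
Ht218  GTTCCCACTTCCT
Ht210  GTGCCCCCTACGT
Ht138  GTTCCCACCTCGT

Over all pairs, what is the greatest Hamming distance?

Pairwise Hamming distances:
  Ht224 vs Ht218: 1
  Ht224 vs Ht210: 5
  Ht224 vs Ht138: 1
  Ht218 vs Ht210: 4
  Ht218 vs Ht138: 2
  Ht210 vs Ht138: 4
The largest is 5, between Ht224 and Ht210.

5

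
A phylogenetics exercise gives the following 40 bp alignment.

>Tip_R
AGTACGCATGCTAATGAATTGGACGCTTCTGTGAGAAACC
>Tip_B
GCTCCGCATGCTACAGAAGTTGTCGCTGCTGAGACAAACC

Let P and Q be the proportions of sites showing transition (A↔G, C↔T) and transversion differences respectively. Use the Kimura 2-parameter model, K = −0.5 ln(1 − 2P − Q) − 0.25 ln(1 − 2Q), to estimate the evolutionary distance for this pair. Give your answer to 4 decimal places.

0.3516

The sequences differ at positions 1 (A/G, transition), 2 (G/C, transversion), 4 (A/C, transversion), 14 (A/C, transversion), 15 (T/A, transversion), 19 (T/G, transversion), 21 (G/T, transversion), 23 (A/T, transversion), 28 (T/G, transversion), 32 (T/A, transversion), 35 (G/C, transversion).
Of the 11 differences, 1 transition and 10 transversions over 40 sites: P = 1/40 = 0.025000, Q = 10/40 = 0.250000.
d = −0.5·ln(0.700000) − 0.25·ln(0.500000) = −0.5·(-0.356675) − 0.25·(-0.693147) = 0.3516.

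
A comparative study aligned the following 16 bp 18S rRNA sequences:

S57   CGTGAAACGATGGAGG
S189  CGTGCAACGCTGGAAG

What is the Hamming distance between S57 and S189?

Differing sites — 5:A/C; 10:A/C; 15:G/A.
That gives 3 mismatches out of 16 aligned sites, so the Hamming distance is 3.

3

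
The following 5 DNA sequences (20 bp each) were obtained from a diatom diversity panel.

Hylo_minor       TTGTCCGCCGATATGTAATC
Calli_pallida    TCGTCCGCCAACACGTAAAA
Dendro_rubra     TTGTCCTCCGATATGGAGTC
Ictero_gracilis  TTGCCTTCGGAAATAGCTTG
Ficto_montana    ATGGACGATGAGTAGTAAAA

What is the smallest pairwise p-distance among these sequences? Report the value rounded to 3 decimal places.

0.150

Pairwise Hamming distances:
  Hylo_minor vs Calli_pallida: 6
  Hylo_minor vs Dendro_rubra: 3
  Hylo_minor vs Ictero_gracilis: 10
  Hylo_minor vs Ficto_montana: 10
  Calli_pallida vs Dendro_rubra: 9
  Calli_pallida vs Ictero_gracilis: 14
  Calli_pallida vs Ficto_montana: 10
  Dendro_rubra vs Ictero_gracilis: 8
  Dendro_rubra vs Ficto_montana: 13
  Ictero_gracilis vs Ficto_montana: 16
The smallest is 3 mismatches, between Hylo_minor and Dendro_rubra; p = 3/20 = 0.150.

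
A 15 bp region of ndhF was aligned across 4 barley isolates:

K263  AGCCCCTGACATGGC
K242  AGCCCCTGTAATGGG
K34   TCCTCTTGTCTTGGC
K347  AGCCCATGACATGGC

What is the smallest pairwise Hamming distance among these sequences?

Pairwise Hamming distances:
  K263 vs K242: 3
  K263 vs K34: 6
  K263 vs K347: 1
  K242 vs K34: 7
  K242 vs K347: 4
  K34 vs K347: 6
The smallest is 1, between K263 and K347.

1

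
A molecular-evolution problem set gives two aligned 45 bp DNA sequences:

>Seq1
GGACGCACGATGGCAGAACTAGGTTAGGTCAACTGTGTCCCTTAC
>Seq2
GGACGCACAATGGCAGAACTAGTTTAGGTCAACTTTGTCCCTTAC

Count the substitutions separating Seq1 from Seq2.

3

Mismatches occur at site 9 (G/A), site 23 (G/T), site 35 (G/T).
That gives 3 mismatches out of 45 aligned sites, so the Hamming distance is 3.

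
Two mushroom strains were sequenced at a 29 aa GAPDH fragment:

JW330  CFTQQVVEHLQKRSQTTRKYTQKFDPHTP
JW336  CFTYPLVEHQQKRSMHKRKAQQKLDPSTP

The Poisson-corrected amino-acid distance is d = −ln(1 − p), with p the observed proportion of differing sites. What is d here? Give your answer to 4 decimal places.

0.4769

Differing sites — 4:Q/Y; 5:Q/P; 6:V/L; 10:L/Q; 15:Q/M; 16:T/H; 17:T/K; 20:Y/A; 21:T/Q; 24:F/L; 27:H/S.
p = 11/29 = 0.379310.
d = −ln(1 − 0.379310) = −ln(0.620690) = 0.4769.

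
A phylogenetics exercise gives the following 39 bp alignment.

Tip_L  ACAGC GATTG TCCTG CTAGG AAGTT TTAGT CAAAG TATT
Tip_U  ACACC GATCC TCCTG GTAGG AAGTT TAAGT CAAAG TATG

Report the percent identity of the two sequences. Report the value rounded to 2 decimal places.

Mismatches occur at site 4 (G→C), site 9 (T→C), site 10 (G→C), site 16 (C→G), site 27 (T→A), site 39 (T→G).
33 of the 39 sites match, so the percent identity is 33/39 × 100 = 84.62%.

84.62%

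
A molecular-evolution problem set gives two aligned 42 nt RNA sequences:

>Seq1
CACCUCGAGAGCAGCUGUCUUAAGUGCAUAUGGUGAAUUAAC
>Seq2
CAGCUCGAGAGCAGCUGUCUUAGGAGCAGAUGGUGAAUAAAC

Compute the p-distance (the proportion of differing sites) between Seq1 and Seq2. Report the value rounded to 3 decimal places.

Differing sites — 3:C/G; 23:A/G; 25:U/A; 29:U/G; 39:U/A.
There are 5 differences over 42 sites, so p = 5/42 = 0.119.

0.119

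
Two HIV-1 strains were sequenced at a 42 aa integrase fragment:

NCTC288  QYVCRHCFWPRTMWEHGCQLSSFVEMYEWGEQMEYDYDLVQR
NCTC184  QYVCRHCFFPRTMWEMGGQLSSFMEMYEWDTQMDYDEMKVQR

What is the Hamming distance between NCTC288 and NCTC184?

The sequences differ at positions 9 (W/F), 16 (H/M), 18 (C/G), 24 (V/M), 30 (G/D), 31 (E/T), 34 (E/D), 37 (Y/E), 38 (D/M), 39 (L/K).
That gives 10 mismatches out of 42 aligned sites, so the Hamming distance is 10.

10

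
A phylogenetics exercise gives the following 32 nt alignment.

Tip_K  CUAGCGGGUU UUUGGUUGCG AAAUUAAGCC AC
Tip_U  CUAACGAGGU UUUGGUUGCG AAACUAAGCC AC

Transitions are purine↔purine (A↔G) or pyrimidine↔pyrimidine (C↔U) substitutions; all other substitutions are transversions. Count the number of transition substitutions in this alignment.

3

Mismatches occur at site 4 (G→A, transition), site 7 (G→A, transition), site 9 (U→G, transversion), site 24 (U→C, transition).
Of the 4 differences, 3 transitions and 1 transversion, so the answer is 3.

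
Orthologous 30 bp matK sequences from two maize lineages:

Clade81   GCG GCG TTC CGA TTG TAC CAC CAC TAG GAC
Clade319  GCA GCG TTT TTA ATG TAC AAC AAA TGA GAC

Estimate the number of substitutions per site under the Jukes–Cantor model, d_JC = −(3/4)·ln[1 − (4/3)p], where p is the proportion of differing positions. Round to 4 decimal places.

0.4408

Mismatches occur at site 3 (G/A), site 9 (C/T), site 10 (C/T), site 11 (G/T), site 13 (T/A), site 19 (C/A), site 22 (C/A), site 24 (C/A), site 26 (A/G), site 27 (G/A).
p = 10/30 = 0.333333.
d = −0.75 · ln(1 − (4/3)·0.333333) = −0.75 · ln(0.555556) = −0.75 · (-0.587786) = 0.4408.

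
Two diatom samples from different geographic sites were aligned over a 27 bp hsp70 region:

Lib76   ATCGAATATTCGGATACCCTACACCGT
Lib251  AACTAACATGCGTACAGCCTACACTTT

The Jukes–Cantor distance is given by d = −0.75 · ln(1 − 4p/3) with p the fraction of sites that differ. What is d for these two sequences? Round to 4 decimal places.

The sequences differ at positions 2 (T/A), 4 (G/T), 7 (T/C), 10 (T/G), 13 (G/T), 15 (T/C), 17 (C/G), 25 (C/T), 26 (G/T).
p = 9/27 = 0.333333.
d = −0.75 · ln(1 − (4/3)·0.333333) = −0.75 · ln(0.555556) = −0.75 · (-0.587786) = 0.4408.

0.4408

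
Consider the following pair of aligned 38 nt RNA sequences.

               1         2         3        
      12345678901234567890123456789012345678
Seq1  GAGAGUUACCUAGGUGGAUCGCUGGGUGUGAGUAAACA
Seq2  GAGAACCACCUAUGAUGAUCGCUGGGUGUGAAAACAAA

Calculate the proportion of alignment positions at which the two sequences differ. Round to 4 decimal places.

Mismatches occur at site 5 (G/A), site 6 (U/C), site 7 (U/C), site 13 (G/U), site 15 (U/A), site 16 (G/U), site 32 (G/A), site 33 (U/A), site 35 (A/C), site 37 (C/A).
There are 10 differences over 38 sites, so p = 10/38 = 0.2632.

0.2632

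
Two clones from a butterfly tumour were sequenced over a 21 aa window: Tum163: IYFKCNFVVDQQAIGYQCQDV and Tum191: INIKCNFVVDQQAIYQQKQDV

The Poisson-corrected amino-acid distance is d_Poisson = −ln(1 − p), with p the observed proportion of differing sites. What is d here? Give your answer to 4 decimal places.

Differing sites — 2:Y/N; 3:F/I; 15:G/Y; 16:Y/Q; 18:C/K.
p = 5/21 = 0.238095.
d = −ln(1 − 0.238095) = −ln(0.761905) = 0.2719.

0.2719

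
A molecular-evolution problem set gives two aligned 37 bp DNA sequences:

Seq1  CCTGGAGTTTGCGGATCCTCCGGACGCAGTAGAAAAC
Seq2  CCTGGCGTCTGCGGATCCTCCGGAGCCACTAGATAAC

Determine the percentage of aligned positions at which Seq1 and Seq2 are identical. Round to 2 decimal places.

83.78%

Mismatches occur at site 6 (A↔C), site 9 (T↔C), site 25 (C↔G), site 26 (G↔C), site 29 (G↔C), site 34 (A↔T).
31 of the 37 sites match, so the percent identity is 31/37 × 100 = 83.78%.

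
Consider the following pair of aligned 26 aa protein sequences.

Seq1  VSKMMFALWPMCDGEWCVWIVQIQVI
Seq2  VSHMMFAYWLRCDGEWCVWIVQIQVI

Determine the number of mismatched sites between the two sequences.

Differing sites — 3:K/H; 8:L/Y; 10:P/L; 11:M/R.
That gives 4 mismatches out of 26 aligned sites, so the Hamming distance is 4.

4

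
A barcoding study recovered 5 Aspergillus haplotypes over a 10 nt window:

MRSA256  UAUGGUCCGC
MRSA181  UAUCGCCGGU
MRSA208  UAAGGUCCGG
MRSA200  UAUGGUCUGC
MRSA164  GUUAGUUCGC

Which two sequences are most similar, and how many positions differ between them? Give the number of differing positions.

Pairwise Hamming distances:
  MRSA256 vs MRSA181: 4
  MRSA256 vs MRSA208: 2
  MRSA256 vs MRSA200: 1
  MRSA256 vs MRSA164: 4
  MRSA181 vs MRSA208: 5
  MRSA181 vs MRSA200: 4
  MRSA181 vs MRSA164: 7
  MRSA208 vs MRSA200: 3
  MRSA208 vs MRSA164: 6
  MRSA200 vs MRSA164: 5
The smallest is 1, between MRSA256 and MRSA200.

1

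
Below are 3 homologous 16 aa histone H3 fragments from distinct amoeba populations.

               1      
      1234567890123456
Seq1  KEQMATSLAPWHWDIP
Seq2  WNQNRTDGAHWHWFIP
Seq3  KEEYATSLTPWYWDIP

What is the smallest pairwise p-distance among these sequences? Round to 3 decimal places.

Pairwise Hamming distances:
  Seq1 vs Seq2: 8
  Seq1 vs Seq3: 4
  Seq2 vs Seq3: 11
The smallest is 4 mismatches, between Seq1 and Seq3; p = 4/16 = 0.250.

0.250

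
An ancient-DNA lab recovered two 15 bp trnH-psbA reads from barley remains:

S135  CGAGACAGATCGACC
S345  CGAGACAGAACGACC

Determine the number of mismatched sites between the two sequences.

A single mismatch occurs at site 10 (T↔A).
That gives 1 mismatch out of 15 aligned sites, so the Hamming distance is 1.

1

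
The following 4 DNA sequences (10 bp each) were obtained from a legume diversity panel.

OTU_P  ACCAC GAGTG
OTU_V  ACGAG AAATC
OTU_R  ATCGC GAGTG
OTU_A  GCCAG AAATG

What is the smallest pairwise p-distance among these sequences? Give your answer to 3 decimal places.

0.200

Pairwise Hamming distances:
  OTU_P vs OTU_V: 5
  OTU_P vs OTU_R: 2
  OTU_P vs OTU_A: 4
  OTU_V vs OTU_R: 7
  OTU_V vs OTU_A: 3
  OTU_R vs OTU_A: 6
The smallest is 2 mismatches, between OTU_P and OTU_R; p = 2/10 = 0.200.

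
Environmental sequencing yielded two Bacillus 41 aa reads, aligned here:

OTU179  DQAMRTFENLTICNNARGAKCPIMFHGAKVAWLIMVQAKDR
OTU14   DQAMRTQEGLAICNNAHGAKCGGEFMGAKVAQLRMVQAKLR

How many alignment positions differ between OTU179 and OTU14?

11

The sequences differ at positions 7 (F/Q), 9 (N/G), 11 (T/A), 17 (R/H), 22 (P/G), 23 (I/G), 24 (M/E), 26 (H/M), 32 (W/Q), 34 (I/R), 40 (D/L).
That gives 11 mismatches out of 41 aligned sites, so the Hamming distance is 11.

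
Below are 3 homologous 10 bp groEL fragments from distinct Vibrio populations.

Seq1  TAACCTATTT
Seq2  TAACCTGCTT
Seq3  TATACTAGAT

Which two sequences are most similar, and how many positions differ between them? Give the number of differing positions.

2

Pairwise Hamming distances:
  Seq1 vs Seq2: 2
  Seq1 vs Seq3: 4
  Seq2 vs Seq3: 5
The smallest is 2, between Seq1 and Seq2.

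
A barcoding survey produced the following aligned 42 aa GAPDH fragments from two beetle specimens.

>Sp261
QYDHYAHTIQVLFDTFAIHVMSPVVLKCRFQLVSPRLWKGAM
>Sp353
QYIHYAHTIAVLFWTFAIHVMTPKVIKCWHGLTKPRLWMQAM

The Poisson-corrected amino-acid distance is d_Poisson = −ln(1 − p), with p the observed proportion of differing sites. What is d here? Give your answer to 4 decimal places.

The sequences differ at positions 3 (D/I), 10 (Q/A), 14 (D/W), 22 (S/T), 24 (V/K), 26 (L/I), 29 (R/W), 30 (F/H), 31 (Q/G), 33 (V/T), 34 (S/K), 39 (K/M), 40 (G/Q).
p = 13/42 = 0.309524.
d = −ln(1 − 0.309524) = −ln(0.690476) = 0.3704.

0.3704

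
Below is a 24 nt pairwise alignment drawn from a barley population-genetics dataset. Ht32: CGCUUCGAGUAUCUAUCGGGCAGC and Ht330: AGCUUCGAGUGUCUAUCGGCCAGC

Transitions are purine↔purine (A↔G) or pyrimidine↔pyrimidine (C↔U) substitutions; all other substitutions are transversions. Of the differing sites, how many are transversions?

Differing sites — 1:C/A (Tv); 11:A/G (Ti); 20:G/C (Tv).
Of the 3 differences, 1 transition and 2 transversions, so the answer is 2.

2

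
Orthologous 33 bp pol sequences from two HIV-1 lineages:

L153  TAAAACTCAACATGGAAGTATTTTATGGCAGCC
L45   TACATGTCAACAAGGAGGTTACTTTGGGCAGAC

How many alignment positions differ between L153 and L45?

The sequences differ at positions 3 (A/C), 5 (A/T), 6 (C/G), 13 (T/A), 17 (A/G), 20 (A/T), 21 (T/A), 22 (T/C), 25 (A/T), 26 (T/G), 32 (C/A).
That gives 11 mismatches out of 33 aligned sites, so the Hamming distance is 11.

11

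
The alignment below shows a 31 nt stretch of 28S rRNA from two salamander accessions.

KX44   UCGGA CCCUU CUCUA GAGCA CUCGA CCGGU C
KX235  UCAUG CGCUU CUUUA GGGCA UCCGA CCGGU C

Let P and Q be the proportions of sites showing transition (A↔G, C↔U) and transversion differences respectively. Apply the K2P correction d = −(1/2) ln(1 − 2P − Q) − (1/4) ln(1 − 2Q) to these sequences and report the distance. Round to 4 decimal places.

0.3349

The sequences differ at positions 3 (G/A, transition), 4 (G/U, transversion), 5 (A/G, transition), 7 (C/G, transversion), 13 (C/U, transition), 17 (A/G, transition), 21 (C/U, transition), 22 (U/C, transition).
Of the 8 differences, 6 transitions and 2 transversions over 31 sites: P = 6/31 = 0.193548, Q = 2/31 = 0.064516.
d = −0.5·ln(0.548388) − 0.25·ln(0.870968) = −0.5·(-0.600772) − 0.25·(-0.138150) = 0.3349.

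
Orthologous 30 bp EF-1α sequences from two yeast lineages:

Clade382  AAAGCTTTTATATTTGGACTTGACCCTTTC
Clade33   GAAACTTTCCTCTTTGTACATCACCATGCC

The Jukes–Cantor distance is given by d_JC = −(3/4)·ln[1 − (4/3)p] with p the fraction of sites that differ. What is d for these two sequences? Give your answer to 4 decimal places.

0.5034

The sequences differ at positions 1 (A/G), 4 (G/A), 9 (T/C), 10 (A/C), 12 (A/C), 17 (G/T), 20 (T/A), 22 (G/C), 26 (C/A), 28 (T/G), 29 (T/C).
p = 11/30 = 0.366667.
d = −0.75 · ln(1 − (4/3)·0.366667) = −0.75 · ln(0.511111) = −0.75 · (-0.671168) = 0.5034.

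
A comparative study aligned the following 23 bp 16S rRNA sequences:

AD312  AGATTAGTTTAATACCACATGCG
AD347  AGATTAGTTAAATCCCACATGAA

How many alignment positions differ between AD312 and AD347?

Differing sites — 10:T/A; 14:A/C; 22:C/A; 23:G/A.
That gives 4 mismatches out of 23 aligned sites, so the Hamming distance is 4.

4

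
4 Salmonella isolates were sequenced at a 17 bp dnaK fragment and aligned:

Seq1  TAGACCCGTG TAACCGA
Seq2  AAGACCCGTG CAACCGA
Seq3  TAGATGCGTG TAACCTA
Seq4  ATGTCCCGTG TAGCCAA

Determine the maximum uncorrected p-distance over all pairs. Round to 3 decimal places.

0.412

Pairwise Hamming distances:
  Seq1 vs Seq2: 2
  Seq1 vs Seq3: 3
  Seq1 vs Seq4: 5
  Seq2 vs Seq3: 5
  Seq2 vs Seq4: 5
  Seq3 vs Seq4: 7
The largest is 7 mismatches, between Seq3 and Seq4; p = 7/17 = 0.412.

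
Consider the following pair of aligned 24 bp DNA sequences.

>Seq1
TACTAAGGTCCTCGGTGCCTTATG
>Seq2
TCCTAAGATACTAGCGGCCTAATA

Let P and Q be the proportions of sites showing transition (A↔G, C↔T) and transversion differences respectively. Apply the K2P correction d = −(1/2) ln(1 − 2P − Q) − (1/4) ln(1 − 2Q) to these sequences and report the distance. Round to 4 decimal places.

The sequences differ at positions 2 (A/C, transversion), 8 (G/A, transition), 10 (C/A, transversion), 13 (C/A, transversion), 15 (G/C, transversion), 16 (T/G, transversion), 21 (T/A, transversion), 24 (G/A, transition).
Of the 8 differences, 2 transitions and 6 transversions over 24 sites: P = 2/24 = 0.083333, Q = 6/24 = 0.250000.
d = −0.5·ln(0.583334) − 0.25·ln(0.500000) = −0.5·(-0.538995) − 0.25·(-0.693147) = 0.4428.

0.4428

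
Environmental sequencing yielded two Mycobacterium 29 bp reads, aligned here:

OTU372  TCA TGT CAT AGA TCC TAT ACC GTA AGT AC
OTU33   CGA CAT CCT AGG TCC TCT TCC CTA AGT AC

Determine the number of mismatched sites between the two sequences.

The sequences differ at positions 1 (T/C), 2 (C/G), 4 (T/C), 5 (G/A), 8 (A/C), 12 (A/G), 17 (A/C), 19 (A/T), 22 (G/C).
That gives 9 mismatches out of 29 aligned sites, so the Hamming distance is 9.

9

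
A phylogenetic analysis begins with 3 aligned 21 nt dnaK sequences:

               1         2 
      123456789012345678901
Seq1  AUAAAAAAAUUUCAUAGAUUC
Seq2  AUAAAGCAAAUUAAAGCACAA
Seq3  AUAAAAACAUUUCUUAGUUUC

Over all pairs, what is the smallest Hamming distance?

3

Pairwise Hamming distances:
  Seq1 vs Seq2: 10
  Seq1 vs Seq3: 3
  Seq2 vs Seq3: 13
The smallest is 3, between Seq1 and Seq3.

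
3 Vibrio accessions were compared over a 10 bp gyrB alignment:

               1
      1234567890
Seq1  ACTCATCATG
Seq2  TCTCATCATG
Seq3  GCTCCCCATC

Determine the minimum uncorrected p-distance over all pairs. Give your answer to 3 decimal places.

Pairwise Hamming distances:
  Seq1 vs Seq2: 1
  Seq1 vs Seq3: 4
  Seq2 vs Seq3: 4
The smallest is 1 mismatch, between Seq1 and Seq2; p = 1/10 = 0.100.

0.100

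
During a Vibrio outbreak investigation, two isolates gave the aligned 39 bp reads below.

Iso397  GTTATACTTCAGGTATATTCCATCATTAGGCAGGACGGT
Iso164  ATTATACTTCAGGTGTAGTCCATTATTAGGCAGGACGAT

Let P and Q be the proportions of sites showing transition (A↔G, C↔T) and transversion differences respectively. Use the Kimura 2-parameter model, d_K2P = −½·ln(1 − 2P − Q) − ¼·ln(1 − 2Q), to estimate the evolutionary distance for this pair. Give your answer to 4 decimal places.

0.1443

Differing sites — 1:G/A (Ti); 15:A/G (Ti); 18:T/G (Tv); 24:C/T (Ti); 38:G/A (Ti).
Of the 5 differences, 4 transitions and 1 transversion over 39 sites: P = 4/39 = 0.102564, Q = 1/39 = 0.025641.
d = −0.5·ln(0.769231) − 0.25·ln(0.948718) = −0.5·(-0.262364) − 0.25·(-0.052644) = 0.1443.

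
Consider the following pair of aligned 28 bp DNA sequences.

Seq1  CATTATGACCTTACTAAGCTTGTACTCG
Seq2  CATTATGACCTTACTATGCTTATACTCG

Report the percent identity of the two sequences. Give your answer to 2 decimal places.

92.86%

Mismatches occur at site 17 (A↔T), site 22 (G↔A).
26 of the 28 sites match, so the percent identity is 26/28 × 100 = 92.86%.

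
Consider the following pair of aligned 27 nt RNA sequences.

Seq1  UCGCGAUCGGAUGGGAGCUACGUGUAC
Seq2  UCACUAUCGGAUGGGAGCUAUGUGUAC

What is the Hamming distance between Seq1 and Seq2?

3

The sequences differ at positions 3 (G/A), 5 (G/U), 21 (C/U).
That gives 3 mismatches out of 27 aligned sites, so the Hamming distance is 3.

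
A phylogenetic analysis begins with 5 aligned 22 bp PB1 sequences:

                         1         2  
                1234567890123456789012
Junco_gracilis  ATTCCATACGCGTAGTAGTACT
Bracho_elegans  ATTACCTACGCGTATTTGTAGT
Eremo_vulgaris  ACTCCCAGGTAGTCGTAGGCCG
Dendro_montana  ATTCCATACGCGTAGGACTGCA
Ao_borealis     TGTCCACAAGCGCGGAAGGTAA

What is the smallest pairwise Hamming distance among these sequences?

Pairwise Hamming distances:
  Junco_gracilis vs Bracho_elegans: 5
  Junco_gracilis vs Eremo_vulgaris: 11
  Junco_gracilis vs Dendro_montana: 4
  Junco_gracilis vs Ao_borealis: 11
  Bracho_elegans vs Eremo_vulgaris: 14
  Bracho_elegans vs Dendro_montana: 9
  Bracho_elegans vs Ao_borealis: 15
  Eremo_vulgaris vs Dendro_montana: 13
  Eremo_vulgaris vs Ao_borealis: 14
  Dendro_montana vs Ao_borealis: 11
The smallest is 4, between Junco_gracilis and Dendro_montana.

4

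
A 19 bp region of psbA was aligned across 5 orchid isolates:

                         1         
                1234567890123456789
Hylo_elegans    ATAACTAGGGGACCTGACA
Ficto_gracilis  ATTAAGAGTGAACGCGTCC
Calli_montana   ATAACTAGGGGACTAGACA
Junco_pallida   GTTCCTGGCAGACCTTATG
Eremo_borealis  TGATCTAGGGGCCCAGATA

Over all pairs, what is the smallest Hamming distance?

Pairwise Hamming distances:
  Hylo_elegans vs Ficto_gracilis: 9
  Hylo_elegans vs Calli_montana: 2
  Hylo_elegans vs Junco_pallida: 9
  Hylo_elegans vs Eremo_borealis: 6
  Ficto_gracilis vs Calli_montana: 9
  Ficto_gracilis vs Junco_pallida: 14
  Ficto_gracilis vs Eremo_borealis: 14
  Calli_montana vs Junco_pallida: 11
  Calli_montana vs Eremo_borealis: 6
  Junco_pallida vs Eremo_borealis: 11
The smallest is 2, between Hylo_elegans and Calli_montana.

2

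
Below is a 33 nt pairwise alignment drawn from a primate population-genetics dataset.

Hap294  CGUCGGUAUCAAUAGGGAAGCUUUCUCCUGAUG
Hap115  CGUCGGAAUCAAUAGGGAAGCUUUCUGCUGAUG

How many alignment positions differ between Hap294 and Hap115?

The sequences differ at positions 7 (U/A), 27 (C/G).
That gives 2 mismatches out of 33 aligned sites, so the Hamming distance is 2.

2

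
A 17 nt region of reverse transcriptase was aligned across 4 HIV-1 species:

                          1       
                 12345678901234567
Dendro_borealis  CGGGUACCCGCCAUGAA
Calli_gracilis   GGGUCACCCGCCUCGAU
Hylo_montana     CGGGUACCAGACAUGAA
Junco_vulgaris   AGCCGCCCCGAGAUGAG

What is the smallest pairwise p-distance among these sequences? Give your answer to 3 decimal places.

0.118

Pairwise Hamming distances:
  Dendro_borealis vs Calli_gracilis: 6
  Dendro_borealis vs Hylo_montana: 2
  Dendro_borealis vs Junco_vulgaris: 8
  Calli_gracilis vs Hylo_montana: 8
  Calli_gracilis vs Junco_vulgaris: 10
  Hylo_montana vs Junco_vulgaris: 8
The smallest is 2 mismatches, between Dendro_borealis and Hylo_montana; p = 2/17 = 0.118.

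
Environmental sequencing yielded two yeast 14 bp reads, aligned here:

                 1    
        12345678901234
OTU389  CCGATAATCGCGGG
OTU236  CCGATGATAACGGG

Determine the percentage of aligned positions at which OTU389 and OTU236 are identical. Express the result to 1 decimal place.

Mismatches occur at site 6 (A/G), site 9 (C/A), site 10 (G/A).
11 of the 14 sites match, so the percent identity is 11/14 × 100 = 78.6%.

78.6%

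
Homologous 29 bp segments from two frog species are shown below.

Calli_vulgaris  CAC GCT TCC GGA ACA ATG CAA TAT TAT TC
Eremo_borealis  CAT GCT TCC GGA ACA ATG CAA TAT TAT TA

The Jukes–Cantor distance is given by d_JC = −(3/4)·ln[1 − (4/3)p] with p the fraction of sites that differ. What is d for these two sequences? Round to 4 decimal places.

0.0723

Differing sites — 3:C/T; 29:C/A.
p = 2/29 = 0.068966.
d = −0.75 · ln(1 − (4/3)·0.068966) = −0.75 · ln(0.908045) = −0.75 · (-0.096461) = 0.0723.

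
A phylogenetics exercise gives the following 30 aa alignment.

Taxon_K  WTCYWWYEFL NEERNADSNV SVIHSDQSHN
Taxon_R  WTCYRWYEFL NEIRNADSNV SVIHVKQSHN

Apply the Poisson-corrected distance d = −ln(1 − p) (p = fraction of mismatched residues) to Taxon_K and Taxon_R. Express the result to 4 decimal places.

0.1431

The sequences differ at positions 5 (W/R), 13 (E/I), 25 (S/V), 26 (D/K).
p = 4/30 = 0.133333.
d = −ln(1 − 0.133333) = −ln(0.866667) = 0.1431.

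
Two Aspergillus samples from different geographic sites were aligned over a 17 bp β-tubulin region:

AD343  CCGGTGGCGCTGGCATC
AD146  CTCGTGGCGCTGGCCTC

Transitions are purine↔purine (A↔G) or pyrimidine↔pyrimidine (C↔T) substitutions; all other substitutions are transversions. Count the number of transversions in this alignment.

2

Mismatches occur at site 2 (C/T, transition), site 3 (G/C, transversion), site 15 (A/C, transversion).
Of the 3 differences, 1 transition and 2 transversions, so the answer is 2.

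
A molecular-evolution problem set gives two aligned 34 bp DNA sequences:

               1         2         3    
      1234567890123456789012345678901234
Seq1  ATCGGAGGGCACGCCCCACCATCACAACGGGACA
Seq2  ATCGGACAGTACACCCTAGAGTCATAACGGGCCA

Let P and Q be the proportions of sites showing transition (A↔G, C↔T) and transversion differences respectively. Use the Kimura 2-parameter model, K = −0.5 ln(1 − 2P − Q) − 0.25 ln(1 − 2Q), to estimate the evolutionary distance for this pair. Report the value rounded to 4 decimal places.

Mismatches occur at site 7 (G↔C, transversion), site 8 (G↔A, transition), site 10 (C↔T, transition), site 13 (G↔A, transition), site 17 (C↔T, transition), site 19 (C↔G, transversion), site 20 (C↔A, transversion), site 21 (A↔G, transition), site 25 (C↔T, transition), site 32 (A↔C, transversion).
Of the 10 differences, 6 transitions and 4 transversions over 34 sites: P = 6/34 = 0.176471, Q = 4/34 = 0.117647.
d = −0.5·ln(0.529411) − 0.25·ln(0.764706) = −0.5·(-0.635990) − 0.25·(-0.268264) = 0.3851.

0.3851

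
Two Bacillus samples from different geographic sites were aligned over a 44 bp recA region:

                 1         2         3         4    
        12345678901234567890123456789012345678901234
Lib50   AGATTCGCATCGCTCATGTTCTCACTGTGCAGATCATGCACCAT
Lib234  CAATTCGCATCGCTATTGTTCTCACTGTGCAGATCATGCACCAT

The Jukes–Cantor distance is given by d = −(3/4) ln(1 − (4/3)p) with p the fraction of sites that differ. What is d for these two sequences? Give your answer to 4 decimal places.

The sequences differ at positions 1 (A/C), 2 (G/A), 15 (C/A), 16 (A/T).
p = 4/44 = 0.090909.
d = −0.75 · ln(1 − (4/3)·0.090909) = −0.75 · ln(0.878788) = −0.75 · (-0.129212) = 0.0969.

0.0969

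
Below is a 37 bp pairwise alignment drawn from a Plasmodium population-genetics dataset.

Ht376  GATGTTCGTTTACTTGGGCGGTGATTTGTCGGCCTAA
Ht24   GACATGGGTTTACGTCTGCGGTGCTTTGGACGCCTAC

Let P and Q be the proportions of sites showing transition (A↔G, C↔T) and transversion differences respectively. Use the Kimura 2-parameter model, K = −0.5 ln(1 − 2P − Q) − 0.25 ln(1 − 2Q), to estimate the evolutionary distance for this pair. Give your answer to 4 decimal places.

0.4321

The sequences differ at positions 3 (T/C, transition), 4 (G/A, transition), 6 (T/G, transversion), 7 (C/G, transversion), 14 (T/G, transversion), 16 (G/C, transversion), 17 (G/T, transversion), 24 (A/C, transversion), 29 (T/G, transversion), 30 (C/A, transversion), 31 (G/C, transversion), 37 (A/C, transversion).
Of the 12 differences, 2 transitions and 10 transversions over 37 sites: P = 2/37 = 0.054054, Q = 10/37 = 0.270270.
d = −0.5·ln(0.621622) − 0.25·ln(0.459460) = −0.5·(-0.475423) − 0.25·(-0.777703) = 0.4321.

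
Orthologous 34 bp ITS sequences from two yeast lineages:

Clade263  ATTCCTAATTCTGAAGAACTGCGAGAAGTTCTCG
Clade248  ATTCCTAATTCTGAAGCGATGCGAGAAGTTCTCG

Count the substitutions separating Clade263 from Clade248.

3

The sequences differ at positions 17 (A/C), 18 (A/G), 19 (C/A).
That gives 3 mismatches out of 34 aligned sites, so the Hamming distance is 3.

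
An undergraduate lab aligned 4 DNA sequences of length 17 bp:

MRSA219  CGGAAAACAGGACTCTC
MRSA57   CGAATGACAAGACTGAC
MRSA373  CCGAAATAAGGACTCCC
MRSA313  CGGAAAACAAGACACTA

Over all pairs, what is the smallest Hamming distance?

3

Pairwise Hamming distances:
  MRSA219 vs MRSA57: 6
  MRSA219 vs MRSA373: 4
  MRSA219 vs MRSA313: 3
  MRSA57 vs MRSA373: 9
  MRSA57 vs MRSA313: 7
  MRSA373 vs MRSA313: 7
The smallest is 3, between MRSA219 and MRSA313.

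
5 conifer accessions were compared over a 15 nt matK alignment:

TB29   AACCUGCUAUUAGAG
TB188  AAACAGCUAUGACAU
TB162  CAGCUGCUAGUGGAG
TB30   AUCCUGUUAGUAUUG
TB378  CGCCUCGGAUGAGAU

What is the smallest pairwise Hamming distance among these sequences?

4

Pairwise Hamming distances:
  TB29 vs TB188: 5
  TB29 vs TB162: 4
  TB29 vs TB30: 5
  TB29 vs TB378: 7
  TB188 vs TB162: 8
  TB188 vs TB30: 9
  TB188 vs TB378: 8
  TB162 vs TB30: 7
  TB162 vs TB378: 9
  TB30 vs TB378: 10
The smallest is 4, between TB29 and TB162.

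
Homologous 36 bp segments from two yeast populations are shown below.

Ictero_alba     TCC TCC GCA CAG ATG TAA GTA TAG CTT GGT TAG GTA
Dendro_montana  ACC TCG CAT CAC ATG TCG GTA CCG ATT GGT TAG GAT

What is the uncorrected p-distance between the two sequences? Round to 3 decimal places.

Mismatches occur at site 1 (T→A), site 6 (C→G), site 7 (G→C), site 8 (C→A), site 9 (A→T), site 12 (G→C), site 17 (A→C), site 18 (A→G), site 22 (T→C), site 23 (A→C), site 25 (C→A), site 35 (T→A), site 36 (A→T).
There are 13 differences over 36 sites, so p = 13/36 = 0.361.

0.361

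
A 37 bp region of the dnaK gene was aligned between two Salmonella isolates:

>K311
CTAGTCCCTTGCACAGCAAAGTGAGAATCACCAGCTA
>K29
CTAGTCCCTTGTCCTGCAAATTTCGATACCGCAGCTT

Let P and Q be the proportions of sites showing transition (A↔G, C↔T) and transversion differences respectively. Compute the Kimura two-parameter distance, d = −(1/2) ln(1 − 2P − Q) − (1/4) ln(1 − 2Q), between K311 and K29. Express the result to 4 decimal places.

Differing sites — 12:C/T (Ti); 13:A/C (Tv); 15:A/T (Tv); 21:G/T (Tv); 23:G/T (Tv); 24:A/C (Tv); 27:A/T (Tv); 28:T/A (Tv); 30:A/C (Tv); 31:C/G (Tv); 37:A/T (Tv).
Of the 11 differences, 1 transition and 10 transversions over 37 sites: P = 1/37 = 0.027027, Q = 10/37 = 0.270270.
d = −0.5·ln(0.675676) − 0.25·ln(0.459460) = −0.5·(-0.392042) − 0.25·(-0.777703) = 0.3904.

0.3904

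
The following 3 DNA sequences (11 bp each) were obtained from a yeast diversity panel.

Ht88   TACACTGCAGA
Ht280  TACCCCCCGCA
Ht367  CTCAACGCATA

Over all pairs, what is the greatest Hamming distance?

Pairwise Hamming distances:
  Ht88 vs Ht280: 5
  Ht88 vs Ht367: 5
  Ht280 vs Ht367: 7
The largest is 7, between Ht280 and Ht367.

7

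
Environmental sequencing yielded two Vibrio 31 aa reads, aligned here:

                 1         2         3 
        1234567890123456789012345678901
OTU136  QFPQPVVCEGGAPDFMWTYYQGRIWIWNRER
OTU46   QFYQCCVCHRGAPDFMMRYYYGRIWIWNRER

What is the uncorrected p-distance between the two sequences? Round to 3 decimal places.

0.258

The sequences differ at positions 3 (P/Y), 5 (P/C), 6 (V/C), 9 (E/H), 10 (G/R), 17 (W/M), 18 (T/R), 21 (Q/Y).
There are 8 differences over 31 sites, so p = 8/31 = 0.258.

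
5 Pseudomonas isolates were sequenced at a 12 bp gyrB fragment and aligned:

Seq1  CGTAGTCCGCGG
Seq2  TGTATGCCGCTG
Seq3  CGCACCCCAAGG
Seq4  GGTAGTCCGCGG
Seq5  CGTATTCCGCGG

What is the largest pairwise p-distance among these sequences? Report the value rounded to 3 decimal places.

Pairwise Hamming distances:
  Seq1 vs Seq2: 4
  Seq1 vs Seq3: 5
  Seq1 vs Seq4: 1
  Seq1 vs Seq5: 1
  Seq2 vs Seq3: 7
  Seq2 vs Seq4: 4
  Seq2 vs Seq5: 3
  Seq3 vs Seq4: 6
  Seq3 vs Seq5: 5
  Seq4 vs Seq5: 2
The largest is 7 mismatches, between Seq2 and Seq3; p = 7/12 = 0.583.

0.583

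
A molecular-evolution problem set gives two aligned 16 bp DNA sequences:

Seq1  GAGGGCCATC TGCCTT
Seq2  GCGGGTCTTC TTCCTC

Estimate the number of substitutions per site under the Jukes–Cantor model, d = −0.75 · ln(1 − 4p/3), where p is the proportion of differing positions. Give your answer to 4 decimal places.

Mismatches occur at site 2 (A/C), site 6 (C/T), site 8 (A/T), site 12 (G/T), site 16 (T/C).
p = 5/16 = 0.312500.
d = −0.75 · ln(1 − (4/3)·0.312500) = −0.75 · ln(0.583333) = −0.75 · (-0.538997) = 0.4042.

0.4042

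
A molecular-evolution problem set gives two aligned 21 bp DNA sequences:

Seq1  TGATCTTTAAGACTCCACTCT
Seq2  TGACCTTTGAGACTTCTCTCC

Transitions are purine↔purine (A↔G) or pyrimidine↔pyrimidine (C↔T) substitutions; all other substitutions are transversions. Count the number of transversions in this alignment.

1

Mismatches occur at site 4 (T/C, transition), site 9 (A/G, transition), site 15 (C/T, transition), site 17 (A/T, transversion), site 21 (T/C, transition).
Of the 5 differences, 4 transitions and 1 transversion, so the answer is 1.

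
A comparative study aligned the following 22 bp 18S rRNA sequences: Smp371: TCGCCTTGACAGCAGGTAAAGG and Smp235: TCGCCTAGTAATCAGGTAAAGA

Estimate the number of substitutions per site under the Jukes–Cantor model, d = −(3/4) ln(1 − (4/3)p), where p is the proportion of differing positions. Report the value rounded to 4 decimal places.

0.2708

Differing sites — 7:T/A; 9:A/T; 10:C/A; 12:G/T; 22:G/A.
p = 5/22 = 0.227273.
d = −0.75 · ln(1 − (4/3)·0.227273) = −0.75 · ln(0.696969) = −0.75 · (-0.361014) = 0.2708.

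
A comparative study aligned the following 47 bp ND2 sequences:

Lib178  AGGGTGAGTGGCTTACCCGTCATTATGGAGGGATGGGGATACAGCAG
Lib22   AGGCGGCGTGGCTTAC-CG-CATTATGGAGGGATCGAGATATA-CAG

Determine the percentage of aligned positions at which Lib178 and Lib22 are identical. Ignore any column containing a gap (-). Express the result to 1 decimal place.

Excluding the 3 gap columns leaves 44 comparable sites.
The sequences differ at positions 4 (G/C), 5 (T/G), 7 (A/C), 35 (G/C), 37 (G/A), 42 (C/T).
38 of the 44 comparable sites match, so the percent identity is 38/44 × 100 = 86.4%.

86.4%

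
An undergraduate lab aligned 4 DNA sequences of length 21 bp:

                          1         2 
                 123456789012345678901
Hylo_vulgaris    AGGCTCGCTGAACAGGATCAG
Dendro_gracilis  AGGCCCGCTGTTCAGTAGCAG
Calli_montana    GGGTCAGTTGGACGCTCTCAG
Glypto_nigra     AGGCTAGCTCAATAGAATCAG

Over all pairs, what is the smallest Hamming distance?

Pairwise Hamming distances:
  Hylo_vulgaris vs Dendro_gracilis: 5
  Hylo_vulgaris vs Calli_montana: 10
  Hylo_vulgaris vs Glypto_nigra: 4
  Dendro_gracilis vs Calli_montana: 10
  Dendro_gracilis vs Glypto_nigra: 8
  Calli_montana vs Glypto_nigra: 11
The smallest is 4, between Hylo_vulgaris and Glypto_nigra.

4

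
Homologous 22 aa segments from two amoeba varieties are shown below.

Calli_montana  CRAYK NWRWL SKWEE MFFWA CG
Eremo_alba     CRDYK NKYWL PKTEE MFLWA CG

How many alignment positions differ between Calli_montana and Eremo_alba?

The sequences differ at positions 3 (A/D), 7 (W/K), 8 (R/Y), 11 (S/P), 13 (W/T), 18 (F/L).
That gives 6 mismatches out of 22 aligned sites, so the Hamming distance is 6.

6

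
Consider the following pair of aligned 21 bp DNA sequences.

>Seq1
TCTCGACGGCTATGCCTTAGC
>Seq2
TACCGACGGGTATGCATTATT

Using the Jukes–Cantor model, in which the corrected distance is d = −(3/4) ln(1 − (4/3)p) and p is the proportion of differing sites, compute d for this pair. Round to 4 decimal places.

0.3597

The sequences differ at positions 2 (C/A), 3 (T/C), 10 (C/G), 16 (C/A), 20 (G/T), 21 (C/T).
p = 6/21 = 0.285714.
d = −0.75 · ln(1 − (4/3)·0.285714) = −0.75 · ln(0.619048) = −0.75 · (-0.479572) = 0.3597.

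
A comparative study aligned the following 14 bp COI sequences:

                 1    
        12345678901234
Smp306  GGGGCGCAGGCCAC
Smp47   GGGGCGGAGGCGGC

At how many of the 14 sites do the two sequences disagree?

Differing sites — 7:C/G; 12:C/G; 13:A/G.
That gives 3 mismatches out of 14 aligned sites, so the Hamming distance is 3.

3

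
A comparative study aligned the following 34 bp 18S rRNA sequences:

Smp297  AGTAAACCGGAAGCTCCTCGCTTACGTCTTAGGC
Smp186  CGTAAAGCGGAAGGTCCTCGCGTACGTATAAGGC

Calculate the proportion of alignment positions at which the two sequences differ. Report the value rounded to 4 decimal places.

The sequences differ at positions 1 (A/C), 7 (C/G), 14 (C/G), 22 (T/G), 28 (C/A), 30 (T/A).
There are 6 differences over 34 sites, so p = 6/34 = 0.1765.

0.1765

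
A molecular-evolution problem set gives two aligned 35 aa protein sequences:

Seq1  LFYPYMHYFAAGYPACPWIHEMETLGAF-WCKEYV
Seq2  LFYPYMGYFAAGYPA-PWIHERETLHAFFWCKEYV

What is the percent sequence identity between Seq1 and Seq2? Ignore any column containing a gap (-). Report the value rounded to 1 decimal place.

90.9%

Excluding the 2 gap columns leaves 33 comparable sites.
Mismatches occur at site 7 (H↔G), site 22 (M↔R), site 26 (G↔H).
30 of the 33 comparable sites match, so the percent identity is 30/33 × 100 = 90.9%.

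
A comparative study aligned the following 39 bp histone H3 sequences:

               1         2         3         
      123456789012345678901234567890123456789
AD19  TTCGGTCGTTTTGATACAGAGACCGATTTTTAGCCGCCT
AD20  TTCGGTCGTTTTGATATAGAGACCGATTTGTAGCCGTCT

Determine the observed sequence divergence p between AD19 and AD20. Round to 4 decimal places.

The sequences differ at positions 17 (C/T), 30 (T/G), 37 (C/T).
There are 3 differences over 39 sites, so p = 3/39 = 0.0769.

0.0769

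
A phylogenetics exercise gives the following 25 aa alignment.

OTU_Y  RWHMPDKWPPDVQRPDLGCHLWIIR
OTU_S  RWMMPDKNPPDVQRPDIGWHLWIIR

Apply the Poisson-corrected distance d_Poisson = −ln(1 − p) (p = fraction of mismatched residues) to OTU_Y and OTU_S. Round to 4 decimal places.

Differing sites — 3:H/M; 8:W/N; 17:L/I; 19:C/W.
p = 4/25 = 0.160000.
d = −ln(1 − 0.160000) = −ln(0.840000) = 0.1744.

0.1744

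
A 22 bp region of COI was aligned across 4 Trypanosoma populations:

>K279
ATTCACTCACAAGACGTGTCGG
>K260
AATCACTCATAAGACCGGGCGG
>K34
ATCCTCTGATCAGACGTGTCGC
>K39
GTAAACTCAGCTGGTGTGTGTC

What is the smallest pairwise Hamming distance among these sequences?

Pairwise Hamming distances:
  K279 vs K260: 5
  K279 vs K34: 6
  K279 vs K39: 11
  K260 vs K34: 9
  K260 vs K39: 15
  K34 vs K39: 11
The smallest is 5, between K279 and K260.

5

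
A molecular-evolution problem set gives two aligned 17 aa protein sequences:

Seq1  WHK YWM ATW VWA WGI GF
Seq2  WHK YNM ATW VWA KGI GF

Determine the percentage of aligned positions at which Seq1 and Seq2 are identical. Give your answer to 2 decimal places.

88.24%

Mismatches occur at site 5 (W→N), site 13 (W→K).
15 of the 17 sites match, so the percent identity is 15/17 × 100 = 88.24%.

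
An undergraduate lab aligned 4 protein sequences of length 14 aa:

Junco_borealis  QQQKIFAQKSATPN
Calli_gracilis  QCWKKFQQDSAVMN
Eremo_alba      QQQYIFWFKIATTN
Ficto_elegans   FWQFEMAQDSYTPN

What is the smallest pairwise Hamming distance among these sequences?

5

Pairwise Hamming distances:
  Junco_borealis vs Calli_gracilis: 7
  Junco_borealis vs Eremo_alba: 5
  Junco_borealis vs Ficto_elegans: 7
  Calli_gracilis vs Eremo_alba: 10
  Calli_gracilis vs Ficto_elegans: 10
  Eremo_alba vs Ficto_elegans: 11
The smallest is 5, between Junco_borealis and Eremo_alba.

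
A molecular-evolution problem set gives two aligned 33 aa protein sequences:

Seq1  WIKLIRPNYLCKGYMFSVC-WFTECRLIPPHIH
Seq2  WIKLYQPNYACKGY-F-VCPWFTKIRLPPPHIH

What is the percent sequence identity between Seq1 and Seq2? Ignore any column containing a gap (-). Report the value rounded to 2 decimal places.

80.00%

Excluding the 3 gap columns leaves 30 comparable sites.
The sequences differ at positions 5 (I/Y), 6 (R/Q), 10 (L/A), 24 (E/K), 25 (C/I), 28 (I/P).
24 of the 30 comparable sites match, so the percent identity is 24/30 × 100 = 80.00%.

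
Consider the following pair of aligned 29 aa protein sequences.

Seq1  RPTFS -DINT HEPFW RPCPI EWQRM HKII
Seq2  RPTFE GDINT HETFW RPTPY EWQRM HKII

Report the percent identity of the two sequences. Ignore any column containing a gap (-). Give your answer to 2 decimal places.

85.71%

Excluding the 1 gap column leaves 28 comparable sites.
The sequences differ at positions 5 (S/E), 13 (P/T), 18 (C/T), 20 (I/Y).
24 of the 28 comparable sites match, so the percent identity is 24/28 × 100 = 85.71%.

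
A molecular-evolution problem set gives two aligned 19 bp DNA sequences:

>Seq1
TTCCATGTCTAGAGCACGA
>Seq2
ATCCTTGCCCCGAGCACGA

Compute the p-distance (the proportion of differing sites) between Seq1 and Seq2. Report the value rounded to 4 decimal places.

Mismatches occur at site 1 (T↔A), site 5 (A↔T), site 8 (T↔C), site 10 (T↔C), site 11 (A↔C).
There are 5 differences over 19 sites, so p = 5/19 = 0.2632.

0.2632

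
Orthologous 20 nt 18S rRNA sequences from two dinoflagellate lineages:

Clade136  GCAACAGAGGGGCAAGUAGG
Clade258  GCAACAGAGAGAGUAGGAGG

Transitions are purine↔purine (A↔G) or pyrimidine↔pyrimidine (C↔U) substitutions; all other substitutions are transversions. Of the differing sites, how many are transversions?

3

The sequences differ at positions 10 (G/A, transition), 12 (G/A, transition), 13 (C/G, transversion), 14 (A/U, transversion), 17 (U/G, transversion).
Of the 5 differences, 2 transitions and 3 transversions, so the answer is 3.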